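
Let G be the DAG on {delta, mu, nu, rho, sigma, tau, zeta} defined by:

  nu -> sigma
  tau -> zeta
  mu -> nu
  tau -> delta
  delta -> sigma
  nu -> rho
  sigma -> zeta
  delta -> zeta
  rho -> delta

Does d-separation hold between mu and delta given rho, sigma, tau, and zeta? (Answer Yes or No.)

Enumerating the 4 paths from mu to delta and testing each for blocking by {rho, sigma, tau, zeta}:
Path 1: mu → nu → sigma → zeta ← tau → delta
  sigma is a chain here and sigma is conditioned on, so the path is blocked at sigma.
Path 2: mu → nu → sigma → zeta ← delta
  sigma is a chain here and sigma is conditioned on, so the path is blocked at sigma.
Path 3: mu → nu → sigma ← delta
  nu is a chain and nu is not conditioned on; sigma is a collider and sigma is conditioned on, which opens it — no node blocks this path, so it is active.
Path 4: mu → nu → rho → delta
  rho is a chain here and rho is conditioned on, so the path is blocked at rho.
At least one path is unblocked, so d-separation fails.

No — mu and delta are not d-separated given {rho, sigma, tau, zeta}.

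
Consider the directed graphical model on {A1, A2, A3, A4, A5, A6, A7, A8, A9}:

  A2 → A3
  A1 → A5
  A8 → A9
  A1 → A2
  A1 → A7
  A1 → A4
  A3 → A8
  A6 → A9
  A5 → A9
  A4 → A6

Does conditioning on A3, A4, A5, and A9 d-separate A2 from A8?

Yes — A2 and A8 are d-separated given {A3, A4, A5, A9}.

Enumerating the 3 paths from A2 to A8 and testing each for blocking by {A3, A4, A5, A9}:
  1. A2 ← A1 → A5 → A9 ← A8 — A1:fork[open]; A5:chain[blocks]; A9:collider[open] ⇒ blocked
  2. A2 ← A1 → A4 → A6 → A9 ← A8 — A1:fork[open]; A4:chain[blocks]; A6:chain[open]; A9:collider[open] ⇒ blocked
  3. A2 → A3 → A8 — A3:chain[blocks] ⇒ blocked
Since every path is blocked, d-separation holds.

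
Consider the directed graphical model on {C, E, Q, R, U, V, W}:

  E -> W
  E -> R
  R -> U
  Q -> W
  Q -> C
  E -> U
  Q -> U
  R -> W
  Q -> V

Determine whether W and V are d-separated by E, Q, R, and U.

Yes — W and V are d-separated given {E, Q, R, U}.

There are 5 undirected paths between W and V; checking each against the conditioning set {E, Q, R, U}:
Path 1: W ← Q → V
  Q is a fork here and Q is conditioned on, so the path is blocked at Q.
Path 2: W ← R → U ← Q → V
  R is a fork here and R is conditioned on, so the path is blocked at R.
Path 3: W ← R ← E → U ← Q → V
  R is a chain here and R is conditioned on, so the path is blocked at R.
Path 4: W ← E → U ← Q → V
  E is a fork here and E is conditioned on, so the path is blocked at E.
Path 5: W ← E → R → U ← Q → V
  E is a fork here and E is conditioned on, so the path is blocked at E.
Since every path is blocked, d-separation holds.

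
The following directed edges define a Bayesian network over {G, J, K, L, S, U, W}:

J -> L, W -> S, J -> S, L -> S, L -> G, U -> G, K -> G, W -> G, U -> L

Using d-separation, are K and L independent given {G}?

4 paths connect K and L; each must be blocked for d-separation to hold:
Path 1: K → G ← W → S ← J → L
  S is a collider here and neither S nor any of its descendants is conditioned on, so the collider stays closed — the path is blocked at S.
Path 2: K → G ← W → S ← L
  S is a collider here and neither S nor any of its descendants is conditioned on, so the collider stays closed — the path is blocked at S.
Path 3: K → G ← L
  G is a collider and G is conditioned on, which opens it — no node blocks this path, so it is active.
Path 4: K → G ← U → L
  G is a collider and G is conditioned on, which opens it; U is a fork and U is not conditioned on — no node blocks this path, so it is active.
Since the path K → G ← L is active, K and L are not d-separated given {G}.

No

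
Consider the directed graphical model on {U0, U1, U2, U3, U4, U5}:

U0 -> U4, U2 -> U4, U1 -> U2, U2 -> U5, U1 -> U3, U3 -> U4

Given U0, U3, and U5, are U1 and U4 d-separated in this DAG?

No

Enumerating the 2 paths from U1 to U4 and testing each for blocking by {U0, U3, U5}:
Path 1: U1 → U3 → U4
  U3 is a chain here and U3 is conditioned on, so the path is blocked at U3.
Path 2: U1 → U2 → U4
  U2 is a chain and U2 is not conditioned on — no node blocks this path, so it is active.
At least one path is unblocked, so d-separation fails.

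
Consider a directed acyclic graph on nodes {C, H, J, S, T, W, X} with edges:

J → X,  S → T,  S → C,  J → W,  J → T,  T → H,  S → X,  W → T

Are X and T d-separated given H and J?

Enumerating the 3 paths from X to T and testing each for blocking by {H, J}:
  1. X ← J → T — J:fork[blocks] ⇒ blocked
  2. X ← J → W → T — J:fork[blocks]; W:chain[open] ⇒ blocked
  3. X ← S → T — S:fork[open] ⇒ active
At least one path is unblocked, so d-separation fails.

No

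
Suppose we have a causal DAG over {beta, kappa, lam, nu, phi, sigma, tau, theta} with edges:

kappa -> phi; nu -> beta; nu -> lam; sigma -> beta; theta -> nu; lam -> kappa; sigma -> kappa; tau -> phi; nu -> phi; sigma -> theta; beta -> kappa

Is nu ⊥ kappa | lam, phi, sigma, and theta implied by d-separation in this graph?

Enumerating the 6 paths from nu to kappa and testing each for blocking by {lam, phi, sigma, theta}:
Path 1: nu ← theta ← sigma → beta → kappa
  theta is a chain here and theta is conditioned on, so the path is blocked at theta.
Path 2: nu ← theta ← sigma → kappa
  theta is a chain here and theta is conditioned on, so the path is blocked at theta.
Path 3: nu → phi ← kappa
  phi is a collider and phi is conditioned on, which opens it — no node blocks this path, so it is active.
Path 4: nu → beta ← sigma → kappa
  sigma is a fork here and sigma is conditioned on, so the path is blocked at sigma.
Path 5: nu → beta → kappa
  beta is a chain and beta is not conditioned on — no node blocks this path, so it is active.
Path 6: nu → lam → kappa
  lam is a chain here and lam is conditioned on, so the path is blocked at lam.
Because an active path exists, nu and kappa are not d-separated.

No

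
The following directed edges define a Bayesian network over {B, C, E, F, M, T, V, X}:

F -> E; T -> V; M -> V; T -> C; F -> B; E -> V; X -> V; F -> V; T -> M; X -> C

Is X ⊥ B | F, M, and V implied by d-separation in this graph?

Yes — X and B are d-separated given {F, M, V}.

There are 6 undirected paths between X and B; checking each against the conditioning set {F, M, V}:
Path 1: X → V ← E ← F → B
  F is a fork here and F is conditioned on, so the path is blocked at F.
Path 2: X → V ← F → B
  F is a fork here and F is conditioned on, so the path is blocked at F.
Path 3: X → C ← T → M → V ← E ← F → B
  C is a collider here and neither C nor any of its descendants is conditioned on, so the collider stays closed — the path is blocked at C.
Path 4: X → C ← T → M → V ← F → B
  C is a collider here and neither C nor any of its descendants is conditioned on, so the collider stays closed — the path is blocked at C.
Path 5: X → C ← T → V ← E ← F → B
  C is a collider here and neither C nor any of its descendants is conditioned on, so the collider stays closed — the path is blocked at C.
Path 6: X → C ← T → V ← F → B
  C is a collider here and neither C nor any of its descendants is conditioned on, so the collider stays closed — the path is blocked at C.
All paths are blocked; X ⊥ B | {F, M, V} holds.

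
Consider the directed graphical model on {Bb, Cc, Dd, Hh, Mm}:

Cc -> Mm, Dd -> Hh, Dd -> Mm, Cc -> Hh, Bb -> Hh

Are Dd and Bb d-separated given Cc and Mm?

There are 2 undirected paths between Dd and Bb; checking each against the conditioning set {Cc, Mm}:
  1. Dd → Mm ← Cc → Hh ← Bb — Mm:collider[open]; Cc:fork[blocks]; Hh:collider[blocks] ⇒ blocked
  2. Dd → Hh ← Bb — Hh:collider[blocks] ⇒ blocked
All paths are blocked; Dd ⊥ Bb | {Cc, Mm} holds.

Yes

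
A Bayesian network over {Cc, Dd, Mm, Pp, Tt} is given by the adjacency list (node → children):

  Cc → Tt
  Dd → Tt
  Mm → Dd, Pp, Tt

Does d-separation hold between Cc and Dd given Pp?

There are 2 undirected paths between Cc and Dd; checking each against the conditioning set {Pp}:
Path 1: Cc → Tt ← Mm → Dd
  Tt is a collider here and neither Tt nor any of its descendants is conditioned on, so the collider stays closed — the path is blocked at Tt.
Path 2: Cc → Tt ← Dd
  Tt is a collider here and neither Tt nor any of its descendants is conditioned on, so the collider stays closed — the path is blocked at Tt.
Since every path is blocked, d-separation holds.

Yes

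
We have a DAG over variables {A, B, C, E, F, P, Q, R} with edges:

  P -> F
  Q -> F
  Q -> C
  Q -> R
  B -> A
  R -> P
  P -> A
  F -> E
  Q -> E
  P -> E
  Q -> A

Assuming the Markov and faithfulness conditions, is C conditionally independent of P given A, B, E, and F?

No — C and P are not d-separated given {A, B, E, F}.

6 paths connect C and P; each must be blocked for d-separation to hold:
Path 1: C ← Q → A ← P
  Q is a fork and Q is not conditioned on; A is a collider and A is conditioned on, which opens it — no node blocks this path, so it is active.
Path 2: C ← Q → R → P
  Q is a fork and Q is not conditioned on; R is a chain and R is not conditioned on — no node blocks this path, so it is active.
Path 3: C ← Q → E ← P
  Q is a fork and Q is not conditioned on; E is a collider and E is conditioned on, which opens it — no node blocks this path, so it is active.
Path 4: C ← Q → E ← F ← P
  F is a chain here and F is conditioned on, so the path is blocked at F.
Path 5: C ← Q → F ← P
  Q is a fork and Q is not conditioned on; F is a collider and F is conditioned on, which opens it — no node blocks this path, so it is active.
Path 6: C ← Q → F → E ← P
  F is a chain here and F is conditioned on, so the path is blocked at F.
Because an active path exists, C and P are not d-separated.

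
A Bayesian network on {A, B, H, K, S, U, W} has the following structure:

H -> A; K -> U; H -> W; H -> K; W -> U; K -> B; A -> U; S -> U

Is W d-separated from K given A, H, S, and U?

We examine all 4 paths between W and K:
Path 1: W ← H → K
  H is a fork here and H is conditioned on, so the path is blocked at H.
Path 2: W ← H → A → U ← K
  H is a fork here and H is conditioned on, so the path is blocked at H.
Path 3: W → U ← K
  U is a collider and U is conditioned on, which opens it — no node blocks this path, so it is active.
Path 4: W → U ← A ← H → K
  A is a chain here and A is conditioned on, so the path is blocked at A.
At least one path is unblocked, so d-separation fails.

No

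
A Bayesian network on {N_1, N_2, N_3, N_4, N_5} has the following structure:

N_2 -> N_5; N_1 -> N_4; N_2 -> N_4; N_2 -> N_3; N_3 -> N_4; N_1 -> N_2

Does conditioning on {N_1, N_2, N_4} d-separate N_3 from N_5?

Enumerating the 3 paths from N_3 to N_5 and testing each for blocking by {N_1, N_2, N_4}:
  1. N_3 → N_4 ← N_1 → N_2 → N_5 — N_4:collider[open]; N_1:fork[blocks]; N_2:chain[blocks] ⇒ blocked
  2. N_3 → N_4 ← N_2 → N_5 — N_4:collider[open]; N_2:fork[blocks] ⇒ blocked
  3. N_3 ← N_2 → N_5 — N_2:fork[blocks] ⇒ blocked
Since every path is blocked, d-separation holds.

Yes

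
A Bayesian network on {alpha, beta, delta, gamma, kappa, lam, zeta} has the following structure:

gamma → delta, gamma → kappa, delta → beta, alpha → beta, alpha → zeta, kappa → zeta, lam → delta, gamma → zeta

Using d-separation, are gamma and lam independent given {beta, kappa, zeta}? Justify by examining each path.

No

There are 3 undirected paths between gamma and lam; checking each against the conditioning set {beta, kappa, zeta}:
  1. gamma → zeta ← alpha → beta ← delta ← lam — zeta:collider[open]; alpha:fork[open]; beta:collider[open]; delta:chain[open] ⇒ active
  2. gamma → delta ← lam — delta:collider[open] ⇒ active
  3. gamma → kappa → zeta ← alpha → beta ← delta ← lam — kappa:chain[blocks]; zeta:collider[open]; alpha:fork[open]; beta:collider[open]; delta:chain[open] ⇒ blocked
Since the path gamma → zeta ← alpha → beta ← delta ← lam is active, gamma and lam are not d-separated given {beta, kappa, zeta}.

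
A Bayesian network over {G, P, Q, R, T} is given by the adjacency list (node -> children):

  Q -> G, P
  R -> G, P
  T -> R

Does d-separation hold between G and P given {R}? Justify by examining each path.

No

There are 2 undirected paths between G and P; checking each against the conditioning set {R}:
  1. G ← Q → P — Q:fork[open] ⇒ active
  2. G ← R → P — R:fork[blocks] ⇒ blocked
Because an active path exists, G and P are not d-separated.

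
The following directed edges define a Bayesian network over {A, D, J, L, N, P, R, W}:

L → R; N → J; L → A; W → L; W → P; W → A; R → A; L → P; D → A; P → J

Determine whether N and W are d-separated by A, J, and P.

Yes — N and W are d-separated given {A, J, P}.

Enumerating the 4 paths from N to W and testing each for blocking by {A, J, P}:
Path 1: N → J ← P ← L → R → A ← W
  P is a chain here and P is conditioned on, so the path is blocked at P.
Path 2: N → J ← P ← L → A ← W
  P is a chain here and P is conditioned on, so the path is blocked at P.
Path 3: N → J ← P ← L ← W
  P is a chain here and P is conditioned on, so the path is blocked at P.
Path 4: N → J ← P ← W
  P is a chain here and P is conditioned on, so the path is blocked at P.
Every path is blocked, so N and W are d-separated given {A, J, P}.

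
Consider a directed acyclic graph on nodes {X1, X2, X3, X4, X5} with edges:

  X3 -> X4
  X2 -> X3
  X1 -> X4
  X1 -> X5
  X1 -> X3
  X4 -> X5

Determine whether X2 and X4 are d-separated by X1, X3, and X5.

3 paths connect X2 and X4; each must be blocked for d-separation to hold:
Path 1: X2 → X3 ← X1 → X5 ← X4
  X1 is a fork here and X1 is conditioned on, so the path is blocked at X1.
Path 2: X2 → X3 ← X1 → X4
  X1 is a fork here and X1 is conditioned on, so the path is blocked at X1.
Path 3: X2 → X3 → X4
  X3 is a chain here and X3 is conditioned on, so the path is blocked at X3.
All paths are blocked; X2 ⊥ X4 | {X1, X3, X5} holds.

Yes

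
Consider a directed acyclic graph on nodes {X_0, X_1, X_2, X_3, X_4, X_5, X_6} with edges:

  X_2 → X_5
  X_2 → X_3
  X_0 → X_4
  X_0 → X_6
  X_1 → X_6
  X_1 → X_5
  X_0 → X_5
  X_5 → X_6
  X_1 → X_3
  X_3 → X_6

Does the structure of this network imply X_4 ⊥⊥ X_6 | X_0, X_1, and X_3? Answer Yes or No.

We examine all 6 paths between X_4 and X_6:
Path 1: X_4 ← X_0 → X_6
  X_0 is a fork here and X_0 is conditioned on, so the path is blocked at X_0.
Path 2: X_4 ← X_0 → X_5 ← X_2 → X_3 → X_6
  X_0 is a fork here and X_0 is conditioned on, so the path is blocked at X_0.
Path 3: X_4 ← X_0 → X_5 ← X_2 → X_3 ← X_1 → X_6
  X_0 is a fork here and X_0 is conditioned on, so the path is blocked at X_0.
Path 4: X_4 ← X_0 → X_5 → X_6
  X_0 is a fork here and X_0 is conditioned on, so the path is blocked at X_0.
Path 5: X_4 ← X_0 → X_5 ← X_1 → X_6
  X_0 is a fork here and X_0 is conditioned on, so the path is blocked at X_0.
Path 6: X_4 ← X_0 → X_5 ← X_1 → X_3 → X_6
  X_0 is a fork here and X_0 is conditioned on, so the path is blocked at X_0.
All paths are blocked; X_4 ⊥ X_6 | {X_0, X_1, X_3} holds.

Yes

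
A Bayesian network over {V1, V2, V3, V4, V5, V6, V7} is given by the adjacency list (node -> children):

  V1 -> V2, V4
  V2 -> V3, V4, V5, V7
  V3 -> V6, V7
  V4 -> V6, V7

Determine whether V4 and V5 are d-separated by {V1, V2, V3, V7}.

Yes

Enumerating the 6 paths from V4 to V5 and testing each for blocking by {V1, V2, V3, V7}:
Path 1: V4 → V7 ← V2 → V5
  V2 is a fork here and V2 is conditioned on, so the path is blocked at V2.
Path 2: V4 → V7 ← V3 ← V2 → V5
  V3 is a chain here and V3 is conditioned on, so the path is blocked at V3.
Path 3: V4 ← V2 → V5
  V2 is a fork here and V2 is conditioned on, so the path is blocked at V2.
Path 4: V4 ← V1 → V2 → V5
  V1 is a fork here and V1 is conditioned on, so the path is blocked at V1.
Path 5: V4 → V6 ← V3 → V7 ← V2 → V5
  V6 is a collider here and neither V6 nor any of its descendants is conditioned on, so the collider stays closed — the path is blocked at V6.
Path 6: V4 → V6 ← V3 ← V2 → V5
  V6 is a collider here and neither V6 nor any of its descendants is conditioned on, so the collider stays closed — the path is blocked at V6.
All paths are blocked; V4 ⊥ V5 | {V1, V2, V3, V7} holds.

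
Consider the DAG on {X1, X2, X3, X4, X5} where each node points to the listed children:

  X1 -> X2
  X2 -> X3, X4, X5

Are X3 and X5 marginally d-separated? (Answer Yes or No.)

There is one path between X3 and X5:
  1. X3 ← X2 → X5 — X2:fork[open] ⇒ active
Because an active path exists, X3 and X5 are not d-separated.

No — X3 and X5 are not d-separated given ∅.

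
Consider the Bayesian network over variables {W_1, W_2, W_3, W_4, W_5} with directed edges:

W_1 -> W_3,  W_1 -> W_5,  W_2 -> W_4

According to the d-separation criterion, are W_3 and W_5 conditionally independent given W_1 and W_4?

Yes

The only undirected path from W_3 to W_5 is:
Path 1: W_3 ← W_1 → W_5
  W_1 is a fork here and W_1 is conditioned on, so the path is blocked at W_1.
Every path is blocked, so W_3 and W_5 are d-separated given {W_1, W_4}.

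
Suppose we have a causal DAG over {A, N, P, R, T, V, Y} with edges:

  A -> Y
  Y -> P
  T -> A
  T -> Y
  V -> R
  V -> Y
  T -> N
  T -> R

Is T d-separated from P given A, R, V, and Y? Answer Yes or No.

Yes

We examine all 3 paths between T and P:
Path 1: T → A → Y → P
  A is a chain here and A is conditioned on, so the path is blocked at A.
Path 2: T → R ← V → Y → P
  V is a fork here and V is conditioned on, so the path is blocked at V.
Path 3: T → Y → P
  Y is a chain here and Y is conditioned on, so the path is blocked at Y.
Since every path is blocked, d-separation holds.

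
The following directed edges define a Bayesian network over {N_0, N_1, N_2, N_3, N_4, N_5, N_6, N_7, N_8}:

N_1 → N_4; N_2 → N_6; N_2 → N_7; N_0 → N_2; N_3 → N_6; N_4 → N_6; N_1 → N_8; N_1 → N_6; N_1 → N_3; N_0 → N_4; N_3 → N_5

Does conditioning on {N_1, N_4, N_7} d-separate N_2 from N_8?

We examine all 6 paths between N_2 and N_8:
  1. N_2 ← N_0 → N_4 ← N_1 → N_8 — N_0:fork[open]; N_4:collider[open]; N_1:fork[blocks] ⇒ blocked
  2. N_2 ← N_0 → N_4 → N_6 ← N_3 ← N_1 → N_8 — N_0:fork[open]; N_4:chain[blocks]; N_6:collider[blocks]; N_3:chain[open]; N_1:fork[blocks] ⇒ blocked
  3. N_2 ← N_0 → N_4 → N_6 ← N_1 → N_8 — N_0:fork[open]; N_4:chain[blocks]; N_6:collider[blocks]; N_1:fork[blocks] ⇒ blocked
  4. N_2 → N_6 ← N_3 ← N_1 → N_8 — N_6:collider[blocks]; N_3:chain[open]; N_1:fork[blocks] ⇒ blocked
  5. N_2 → N_6 ← N_1 → N_8 — N_6:collider[blocks]; N_1:fork[blocks] ⇒ blocked
  6. N_2 → N_6 ← N_4 ← N_1 → N_8 — N_6:collider[blocks]; N_4:chain[blocks]; N_1:fork[blocks] ⇒ blocked
Every path is blocked, so N_2 and N_8 are d-separated given {N_1, N_4, N_7}.

Yes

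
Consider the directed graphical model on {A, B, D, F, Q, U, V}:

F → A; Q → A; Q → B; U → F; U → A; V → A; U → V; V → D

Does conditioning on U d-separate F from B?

We examine all 3 paths between F and B:
Path 1: F ← U → V → A ← Q → B
  U is a fork here and U is conditioned on, so the path is blocked at U.
Path 2: F ← U → A ← Q → B
  U is a fork here and U is conditioned on, so the path is blocked at U.
Path 3: F → A ← Q → B
  A is a collider here and neither A nor any of its descendants is conditioned on, so the collider stays closed — the path is blocked at A.
Every path is blocked, so F and B are d-separated given {U}.

Yes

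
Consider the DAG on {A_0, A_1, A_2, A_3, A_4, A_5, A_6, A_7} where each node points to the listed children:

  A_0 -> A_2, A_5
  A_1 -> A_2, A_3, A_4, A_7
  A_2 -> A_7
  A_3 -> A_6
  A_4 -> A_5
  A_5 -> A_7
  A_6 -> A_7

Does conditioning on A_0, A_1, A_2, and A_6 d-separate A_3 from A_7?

Yes

There are 6 undirected paths between A_3 and A_7; checking each against the conditioning set {A_0, A_1, A_2, A_6}:
  1. A_3 → A_6 → A_7 — A_6:chain[blocks] ⇒ blocked
  2. A_3 ← A_1 → A_4 → A_5 ← A_0 → A_2 → A_7 — A_1:fork[blocks]; A_4:chain[open]; A_5:collider[blocks]; A_0:fork[blocks]; A_2:chain[blocks] ⇒ blocked
  3. A_3 ← A_1 → A_4 → A_5 → A_7 — A_1:fork[blocks]; A_4:chain[open]; A_5:chain[open] ⇒ blocked
  4. A_3 ← A_1 → A_2 ← A_0 → A_5 → A_7 — A_1:fork[blocks]; A_2:collider[open]; A_0:fork[blocks]; A_5:chain[open] ⇒ blocked
  5. A_3 ← A_1 → A_2 → A_7 — A_1:fork[blocks]; A_2:chain[blocks] ⇒ blocked
  6. A_3 ← A_1 → A_7 — A_1:fork[blocks] ⇒ blocked
Since every path is blocked, d-separation holds.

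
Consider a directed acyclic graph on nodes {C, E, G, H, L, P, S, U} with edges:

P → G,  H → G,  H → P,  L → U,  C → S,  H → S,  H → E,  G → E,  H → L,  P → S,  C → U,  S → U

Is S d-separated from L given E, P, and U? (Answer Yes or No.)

Enumerating the 6 paths from S to L and testing each for blocking by {E, P, U}:
Path 1: S ← H → L
  H is a fork and H is not conditioned on — no node blocks this path, so it is active.
Path 2: S ← C → U ← L
  C is a fork and C is not conditioned on; U is a collider and U is conditioned on, which opens it — no node blocks this path, so it is active.
Path 3: S → U ← L
  U is a collider and U is conditioned on, which opens it — no node blocks this path, so it is active.
Path 4: S ← P ← H → L
  P is a chain here and P is conditioned on, so the path is blocked at P.
Path 5: S ← P → G ← H → L
  P is a fork here and P is conditioned on, so the path is blocked at P.
Path 6: S ← P → G → E ← H → L
  P is a fork here and P is conditioned on, so the path is blocked at P.
Because an active path exists, S and L are not d-separated.

No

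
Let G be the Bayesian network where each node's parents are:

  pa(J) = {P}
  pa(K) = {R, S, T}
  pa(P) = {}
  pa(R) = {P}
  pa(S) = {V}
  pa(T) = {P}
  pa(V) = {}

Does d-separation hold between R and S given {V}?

2 paths connect R and S; each must be blocked for d-separation to hold:
Path 1: R ← P → T → K ← S
  K is a collider here and neither K nor any of its descendants is conditioned on, so the collider stays closed — the path is blocked at K.
Path 2: R → K ← S
  K is a collider here and neither K nor any of its descendants is conditioned on, so the collider stays closed — the path is blocked at K.
Since every path is blocked, d-separation holds.

Yes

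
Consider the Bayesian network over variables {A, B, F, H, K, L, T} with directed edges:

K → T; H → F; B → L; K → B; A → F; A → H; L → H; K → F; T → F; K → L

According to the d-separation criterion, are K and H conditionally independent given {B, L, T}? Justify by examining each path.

6 paths connect K and H; each must be blocked for d-separation to hold:
  1. K → F ← A → H — F:collider[blocks]; A:fork[open] ⇒ blocked
  2. K → F ← H — F:collider[blocks] ⇒ blocked
  3. K → T → F ← A → H — T:chain[blocks]; F:collider[blocks]; A:fork[open] ⇒ blocked
  4. K → T → F ← H — T:chain[blocks]; F:collider[blocks] ⇒ blocked
  5. K → L → H — L:chain[blocks] ⇒ blocked
  6. K → B → L → H — B:chain[blocks]; L:chain[blocks] ⇒ blocked
Since every path is blocked, d-separation holds.

Yes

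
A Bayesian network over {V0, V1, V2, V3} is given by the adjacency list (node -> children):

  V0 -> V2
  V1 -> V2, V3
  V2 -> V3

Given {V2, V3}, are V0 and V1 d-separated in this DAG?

There are 2 undirected paths between V0 and V1; checking each against the conditioning set {V2, V3}:
Path 1: V0 → V2 → V3 ← V1
  V2 is a chain here and V2 is conditioned on, so the path is blocked at V2.
Path 2: V0 → V2 ← V1
  V2 is a collider and V2 is conditioned on, which opens it — no node blocks this path, so it is active.
Since the path V0 → V2 ← V1 is active, V0 and V1 are not d-separated given {V2, V3}.

No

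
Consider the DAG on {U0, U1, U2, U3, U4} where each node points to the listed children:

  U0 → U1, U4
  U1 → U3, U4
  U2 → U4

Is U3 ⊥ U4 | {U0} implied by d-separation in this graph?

No

Enumerating the 2 paths from U3 to U4 and testing each for blocking by {U0}:
Path 1: U3 ← U1 ← U0 → U4
  U0 is a fork here and U0 is conditioned on, so the path is blocked at U0.
Path 2: U3 ← U1 → U4
  U1 is a fork and U1 is not conditioned on — no node blocks this path, so it is active.
At least one path is unblocked, so d-separation fails.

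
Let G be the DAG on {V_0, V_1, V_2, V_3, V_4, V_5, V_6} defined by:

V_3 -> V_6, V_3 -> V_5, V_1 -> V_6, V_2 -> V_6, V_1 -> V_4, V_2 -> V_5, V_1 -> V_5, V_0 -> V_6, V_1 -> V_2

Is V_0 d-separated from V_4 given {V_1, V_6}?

5 paths connect V_0 and V_4; each must be blocked for d-separation to hold:
  1. V_0 → V_6 ← V_1 → V_4 — V_6:collider[open]; V_1:fork[blocks] ⇒ blocked
  2. V_0 → V_6 ← V_3 → V_5 ← V_1 → V_4 — V_6:collider[open]; V_3:fork[open]; V_5:collider[blocks]; V_1:fork[blocks] ⇒ blocked
  3. V_0 → V_6 ← V_3 → V_5 ← V_2 ← V_1 → V_4 — V_6:collider[open]; V_3:fork[open]; V_5:collider[blocks]; V_2:chain[open]; V_1:fork[blocks] ⇒ blocked
  4. V_0 → V_6 ← V_2 ← V_1 → V_4 — V_6:collider[open]; V_2:chain[open]; V_1:fork[blocks] ⇒ blocked
  5. V_0 → V_6 ← V_2 → V_5 ← V_1 → V_4 — V_6:collider[open]; V_2:fork[open]; V_5:collider[blocks]; V_1:fork[blocks] ⇒ blocked
All paths are blocked; V_0 ⊥ V_4 | {V_1, V_6} holds.

Yes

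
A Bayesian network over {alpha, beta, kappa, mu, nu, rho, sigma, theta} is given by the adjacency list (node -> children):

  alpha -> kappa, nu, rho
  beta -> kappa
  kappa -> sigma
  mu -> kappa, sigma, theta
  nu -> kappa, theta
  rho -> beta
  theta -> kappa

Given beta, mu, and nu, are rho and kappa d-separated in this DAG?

6 paths connect rho and kappa; each must be blocked for d-separation to hold:
Path 1: rho ← alpha → nu → kappa
  nu is a chain here and nu is conditioned on, so the path is blocked at nu.
Path 2: rho ← alpha → nu → theta → kappa
  nu is a chain here and nu is conditioned on, so the path is blocked at nu.
Path 3: rho ← alpha → nu → theta ← mu → kappa
  nu is a chain here and nu is conditioned on, so the path is blocked at nu.
Path 4: rho ← alpha → nu → theta ← mu → sigma ← kappa
  nu is a chain here and nu is conditioned on, so the path is blocked at nu.
Path 5: rho ← alpha → kappa
  alpha is a fork and alpha is not conditioned on — no node blocks this path, so it is active.
Path 6: rho → beta → kappa
  beta is a chain here and beta is conditioned on, so the path is blocked at beta.
Because an active path exists, rho and kappa are not d-separated.

No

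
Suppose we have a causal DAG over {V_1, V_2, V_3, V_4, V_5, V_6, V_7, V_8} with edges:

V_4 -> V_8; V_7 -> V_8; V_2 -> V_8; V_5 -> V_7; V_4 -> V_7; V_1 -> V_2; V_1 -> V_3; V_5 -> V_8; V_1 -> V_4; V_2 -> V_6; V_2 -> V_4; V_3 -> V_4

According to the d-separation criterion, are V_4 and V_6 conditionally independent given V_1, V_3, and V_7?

6 paths connect V_4 and V_6; each must be blocked for d-separation to hold:
Path 1: V_4 ← V_2 → V_6
  V_2 is a fork and V_2 is not conditioned on — no node blocks this path, so it is active.
Path 2: V_4 ← V_1 → V_2 → V_6
  V_1 is a fork here and V_1 is conditioned on, so the path is blocked at V_1.
Path 3: V_4 → V_8 ← V_2 → V_6
  V_8 is a collider here and neither V_8 nor any of its descendants is conditioned on, so the collider stays closed — the path is blocked at V_8.
Path 4: V_4 → V_7 ← V_5 → V_8 ← V_2 → V_6
  V_8 is a collider here and neither V_8 nor any of its descendants is conditioned on, so the collider stays closed — the path is blocked at V_8.
Path 5: V_4 → V_7 → V_8 ← V_2 → V_6
  V_7 is a chain here and V_7 is conditioned on, so the path is blocked at V_7.
Path 6: V_4 ← V_3 ← V_1 → V_2 → V_6
  V_3 is a chain here and V_3 is conditioned on, so the path is blocked at V_3.
At least one path is unblocked, so d-separation fails.

No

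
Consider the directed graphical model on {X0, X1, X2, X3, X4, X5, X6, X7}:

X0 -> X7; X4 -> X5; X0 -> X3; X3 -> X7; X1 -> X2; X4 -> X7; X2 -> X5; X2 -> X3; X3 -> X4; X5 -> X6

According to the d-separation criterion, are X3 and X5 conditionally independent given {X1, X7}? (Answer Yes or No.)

We examine all 4 paths between X3 and X5:
  1. X3 → X4 → X5 — X4:chain[open] ⇒ active
  2. X3 ← X0 → X7 ← X4 → X5 — X0:fork[open]; X7:collider[open]; X4:fork[open] ⇒ active
  3. X3 ← X2 → X5 — X2:fork[open] ⇒ active
  4. X3 → X7 ← X4 → X5 — X7:collider[open]; X4:fork[open] ⇒ active
Since the path X3 → X4 → X5 is active, X3 and X5 are not d-separated given {X1, X7}.

No — X3 and X5 are not d-separated given {X1, X7}.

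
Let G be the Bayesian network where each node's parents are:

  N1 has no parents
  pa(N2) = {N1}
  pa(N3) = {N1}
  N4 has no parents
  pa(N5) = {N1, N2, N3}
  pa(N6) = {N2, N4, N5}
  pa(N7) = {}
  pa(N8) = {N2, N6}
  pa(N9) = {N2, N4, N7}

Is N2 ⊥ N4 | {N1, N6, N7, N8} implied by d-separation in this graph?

No — N2 and N4 are not d-separated given {N1, N6, N7, N8}.

There are 6 undirected paths between N2 and N4; checking each against the conditioning set {N1, N6, N7, N8}:
Path 1: N2 → N9 ← N4
  N9 is a collider here and neither N9 nor any of its descendants is conditioned on, so the collider stays closed — the path is blocked at N9.
Path 2: N2 → N5 → N6 ← N4
  N5 is a chain and N5 is not conditioned on; N6 is a collider and N6 is conditioned on, which opens it — no node blocks this path, so it is active.
Path 3: N2 → N6 ← N4
  N6 is a collider and N6 is conditioned on, which opens it — no node blocks this path, so it is active.
Path 4: N2 ← N1 → N3 → N5 → N6 ← N4
  N1 is a fork here and N1 is conditioned on, so the path is blocked at N1.
Path 5: N2 ← N1 → N5 → N6 ← N4
  N1 is a fork here and N1 is conditioned on, so the path is blocked at N1.
Path 6: N2 → N8 ← N6 ← N4
  N6 is a chain here and N6 is conditioned on, so the path is blocked at N6.
At least one path is unblocked, so d-separation fails.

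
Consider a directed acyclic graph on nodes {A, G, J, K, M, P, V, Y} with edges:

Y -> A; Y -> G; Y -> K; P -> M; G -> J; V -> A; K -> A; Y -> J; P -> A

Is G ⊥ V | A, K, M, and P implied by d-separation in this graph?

Enumerating the 4 paths from G to V and testing each for blocking by {A, K, M, P}:
  1. G → J ← Y → K → A ← V — J:collider[blocks]; Y:fork[open]; K:chain[blocks]; A:collider[open] ⇒ blocked
  2. G → J ← Y → A ← V — J:collider[blocks]; Y:fork[open]; A:collider[open] ⇒ blocked
  3. G ← Y → K → A ← V — Y:fork[open]; K:chain[blocks]; A:collider[open] ⇒ blocked
  4. G ← Y → A ← V — Y:fork[open]; A:collider[open] ⇒ active
At least one path is unblocked, so d-separation fails.

No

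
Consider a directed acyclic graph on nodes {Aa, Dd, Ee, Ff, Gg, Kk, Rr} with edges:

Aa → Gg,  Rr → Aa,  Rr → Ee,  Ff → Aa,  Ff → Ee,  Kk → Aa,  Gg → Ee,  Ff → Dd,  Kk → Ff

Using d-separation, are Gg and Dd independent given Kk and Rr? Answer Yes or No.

No

We examine all 6 paths between Gg and Dd:
Path 1: Gg → Ee ← Rr → Aa ← Ff → Dd
  Ee is a collider here and neither Ee nor any of its descendants is conditioned on, so the collider stays closed — the path is blocked at Ee.
Path 2: Gg → Ee ← Rr → Aa ← Kk → Ff → Dd
  Ee is a collider here and neither Ee nor any of its descendants is conditioned on, so the collider stays closed — the path is blocked at Ee.
Path 3: Gg → Ee ← Ff → Dd
  Ee is a collider here and neither Ee nor any of its descendants is conditioned on, so the collider stays closed — the path is blocked at Ee.
Path 4: Gg ← Aa ← Rr → Ee ← Ff → Dd
  Rr is a fork here and Rr is conditioned on, so the path is blocked at Rr.
Path 5: Gg ← Aa ← Ff → Dd
  Aa is a chain and Aa is not conditioned on; Ff is a fork and Ff is not conditioned on — no node blocks this path, so it is active.
Path 6: Gg ← Aa ← Kk → Ff → Dd
  Kk is a fork here and Kk is conditioned on, so the path is blocked at Kk.
Because an active path exists, Gg and Dd are not d-separated.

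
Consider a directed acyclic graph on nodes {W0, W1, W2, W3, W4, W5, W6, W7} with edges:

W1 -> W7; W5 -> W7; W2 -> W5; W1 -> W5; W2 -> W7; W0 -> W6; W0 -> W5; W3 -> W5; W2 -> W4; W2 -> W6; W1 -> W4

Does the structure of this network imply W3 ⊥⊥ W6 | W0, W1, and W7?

No — W3 and W6 are not d-separated given {W0, W1, W7}.

Enumerating the 6 paths from W3 to W6 and testing each for blocking by {W0, W1, W7}:
Path 1: W3 → W5 → W7 ← W2 → W6
  W5 is a chain and W5 is not conditioned on; W7 is a collider and W7 is conditioned on, which opens it; W2 is a fork and W2 is not conditioned on — no node blocks this path, so it is active.
Path 2: W3 → W5 → W7 ← W1 → W4 ← W2 → W6
  W1 is a fork here and W1 is conditioned on, so the path is blocked at W1.
Path 3: W3 → W5 ← W2 → W6
  W5 is a collider and its descendant W7 is conditioned on, which opens it; W2 is a fork and W2 is not conditioned on — no node blocks this path, so it is active.
Path 4: W3 → W5 ← W0 → W6
  W0 is a fork here and W0 is conditioned on, so the path is blocked at W0.
Path 5: W3 → W5 ← W1 → W7 ← W2 → W6
  W1 is a fork here and W1 is conditioned on, so the path is blocked at W1.
Path 6: W3 → W5 ← W1 → W4 ← W2 → W6
  W1 is a fork here and W1 is conditioned on, so the path is blocked at W1.
At least one path is unblocked, so d-separation fails.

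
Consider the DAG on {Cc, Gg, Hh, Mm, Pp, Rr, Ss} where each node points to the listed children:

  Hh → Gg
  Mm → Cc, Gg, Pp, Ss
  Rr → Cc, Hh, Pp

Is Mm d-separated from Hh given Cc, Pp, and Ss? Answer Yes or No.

Enumerating the 3 paths from Mm to Hh and testing each for blocking by {Cc, Pp, Ss}:
  1. Mm → Cc ← Rr → Hh — Cc:collider[open]; Rr:fork[open] ⇒ active
  2. Mm → Gg ← Hh — Gg:collider[blocks] ⇒ blocked
  3. Mm → Pp ← Rr → Hh — Pp:collider[open]; Rr:fork[open] ⇒ active
Since the path Mm → Cc ← Rr → Hh is active, Mm and Hh are not d-separated given {Cc, Pp, Ss}.

No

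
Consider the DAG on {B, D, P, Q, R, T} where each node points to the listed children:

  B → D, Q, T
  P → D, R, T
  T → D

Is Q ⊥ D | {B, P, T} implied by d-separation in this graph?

Yes

There are 3 undirected paths between Q and D; checking each against the conditioning set {B, P, T}:
  1. Q ← B → D — B:fork[blocks] ⇒ blocked
  2. Q ← B → T ← P → D — B:fork[blocks]; T:collider[open]; P:fork[blocks] ⇒ blocked
  3. Q ← B → T → D — B:fork[blocks]; T:chain[blocks] ⇒ blocked
All paths are blocked; Q ⊥ D | {B, P, T} holds.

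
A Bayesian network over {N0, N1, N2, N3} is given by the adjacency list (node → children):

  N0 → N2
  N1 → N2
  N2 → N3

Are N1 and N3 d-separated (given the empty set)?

No

There is one path between N1 and N3:
  1. N1 → N2 → N3 — N2:chain[open] ⇒ active
Because an active path exists, N1 and N3 are not d-separated.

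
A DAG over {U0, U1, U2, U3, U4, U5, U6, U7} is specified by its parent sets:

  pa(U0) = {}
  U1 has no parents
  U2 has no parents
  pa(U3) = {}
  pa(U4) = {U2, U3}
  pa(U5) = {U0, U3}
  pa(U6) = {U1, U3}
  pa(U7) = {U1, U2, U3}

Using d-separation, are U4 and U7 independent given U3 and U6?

No — U4 and U7 are not d-separated given {U3, U6}.

Enumerating the 3 paths from U4 to U7 and testing each for blocking by {U3, U6}:
Path 1: U4 ← U2 → U7
  U2 is a fork and U2 is not conditioned on — no node blocks this path, so it is active.
Path 2: U4 ← U3 → U7
  U3 is a fork here and U3 is conditioned on, so the path is blocked at U3.
Path 3: U4 ← U3 → U6 ← U1 → U7
  U3 is a fork here and U3 is conditioned on, so the path is blocked at U3.
At least one path is unblocked, so d-separation fails.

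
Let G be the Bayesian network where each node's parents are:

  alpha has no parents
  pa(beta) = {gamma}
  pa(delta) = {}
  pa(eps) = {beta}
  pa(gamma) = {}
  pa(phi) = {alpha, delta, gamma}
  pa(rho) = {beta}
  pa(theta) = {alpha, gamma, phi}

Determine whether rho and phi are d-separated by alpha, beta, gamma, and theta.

We examine all 3 paths between rho and phi:
Path 1: rho ← beta ← gamma → phi
  beta is a chain here and beta is conditioned on, so the path is blocked at beta.
Path 2: rho ← beta ← gamma → theta ← phi
  beta is a chain here and beta is conditioned on, so the path is blocked at beta.
Path 3: rho ← beta ← gamma → theta ← alpha → phi
  beta is a chain here and beta is conditioned on, so the path is blocked at beta.
Every path is blocked, so rho and phi are d-separated given {alpha, beta, gamma, theta}.

Yes — rho and phi are d-separated given {alpha, beta, gamma, theta}.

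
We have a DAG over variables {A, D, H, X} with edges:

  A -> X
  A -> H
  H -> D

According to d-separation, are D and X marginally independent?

Only one path connects D and X:
  1. D ← H ← A → X — H:chain[open]; A:fork[open] ⇒ active
Since the path D ← H ← A → X is active, D and X are not d-separated given ∅.

No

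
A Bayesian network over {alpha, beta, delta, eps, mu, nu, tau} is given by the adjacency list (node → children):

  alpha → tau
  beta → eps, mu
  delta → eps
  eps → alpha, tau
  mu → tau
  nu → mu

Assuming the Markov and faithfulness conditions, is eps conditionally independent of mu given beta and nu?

Yes

There are 3 undirected paths between eps and mu; checking each against the conditioning set {beta, nu}:
  1. eps → alpha → tau ← mu — alpha:chain[open]; tau:collider[blocks] ⇒ blocked
  2. eps ← beta → mu — beta:fork[blocks] ⇒ blocked
  3. eps → tau ← mu — tau:collider[blocks] ⇒ blocked
Since every path is blocked, d-separation holds.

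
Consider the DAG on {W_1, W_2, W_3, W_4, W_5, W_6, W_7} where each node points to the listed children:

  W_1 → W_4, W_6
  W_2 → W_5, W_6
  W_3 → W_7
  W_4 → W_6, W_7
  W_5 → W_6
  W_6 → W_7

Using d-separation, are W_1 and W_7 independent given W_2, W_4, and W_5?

Enumerating the 4 paths from W_1 to W_7 and testing each for blocking by {W_2, W_4, W_5}:
Path 1: W_1 → W_4 → W_6 → W_7
  W_4 is a chain here and W_4 is conditioned on, so the path is blocked at W_4.
Path 2: W_1 → W_4 → W_7
  W_4 is a chain here and W_4 is conditioned on, so the path is blocked at W_4.
Path 3: W_1 → W_6 ← W_4 → W_7
  W_6 is a collider here and neither W_6 nor any of its descendants is conditioned on, so the collider stays closed — the path is blocked at W_6.
Path 4: W_1 → W_6 → W_7
  W_6 is a chain and W_6 is not conditioned on — no node blocks this path, so it is active.
Because an active path exists, W_1 and W_7 are not d-separated.

No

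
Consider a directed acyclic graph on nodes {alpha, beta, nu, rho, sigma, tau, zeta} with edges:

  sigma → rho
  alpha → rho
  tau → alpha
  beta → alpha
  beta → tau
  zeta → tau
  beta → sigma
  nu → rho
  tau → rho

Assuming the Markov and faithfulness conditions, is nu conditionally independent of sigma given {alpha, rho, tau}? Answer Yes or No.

5 paths connect nu and sigma; each must be blocked for d-separation to hold:
  1. nu → rho ← tau → alpha ← beta → sigma — rho:collider[open]; tau:fork[blocks]; alpha:collider[open]; beta:fork[open] ⇒ blocked
  2. nu → rho ← tau ← beta → sigma — rho:collider[open]; tau:chain[blocks]; beta:fork[open] ⇒ blocked
  3. nu → rho ← alpha ← tau ← beta → sigma — rho:collider[open]; alpha:chain[blocks]; tau:chain[blocks]; beta:fork[open] ⇒ blocked
  4. nu → rho ← alpha ← beta → sigma — rho:collider[open]; alpha:chain[blocks]; beta:fork[open] ⇒ blocked
  5. nu → rho ← sigma — rho:collider[open] ⇒ active
Because an active path exists, nu and sigma are not d-separated.

No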